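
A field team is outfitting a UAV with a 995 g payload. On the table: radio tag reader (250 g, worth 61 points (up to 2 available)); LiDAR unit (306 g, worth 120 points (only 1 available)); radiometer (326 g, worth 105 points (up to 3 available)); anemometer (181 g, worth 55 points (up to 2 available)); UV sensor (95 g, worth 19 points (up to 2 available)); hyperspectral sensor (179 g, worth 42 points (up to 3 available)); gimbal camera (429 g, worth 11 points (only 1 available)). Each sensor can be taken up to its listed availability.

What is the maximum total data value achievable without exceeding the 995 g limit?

335

A density-first pass picks LiDAR unit + 2×radiometer — 330 at 958 g.
The 326 g tied up in radiometer is better spent on 2×anemometer — total rises to 335 (994 g).
That's the maximum — no swap from here does better than 335.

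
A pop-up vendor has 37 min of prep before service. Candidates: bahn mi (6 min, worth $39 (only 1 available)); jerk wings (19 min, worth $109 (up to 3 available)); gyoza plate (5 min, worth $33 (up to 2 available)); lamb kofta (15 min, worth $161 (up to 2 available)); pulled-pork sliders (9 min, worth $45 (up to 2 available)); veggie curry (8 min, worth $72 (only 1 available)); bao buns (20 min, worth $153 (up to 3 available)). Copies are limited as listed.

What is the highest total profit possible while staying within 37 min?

Greedy by ratio would take gyoza plate + 2×lamb kofta: 35 min used, total 355.
The 5 min tied up in gyoza plate is better spent on bahn mi — total rises to 361 (36 min).
No other feasible combination exceeds 361.

361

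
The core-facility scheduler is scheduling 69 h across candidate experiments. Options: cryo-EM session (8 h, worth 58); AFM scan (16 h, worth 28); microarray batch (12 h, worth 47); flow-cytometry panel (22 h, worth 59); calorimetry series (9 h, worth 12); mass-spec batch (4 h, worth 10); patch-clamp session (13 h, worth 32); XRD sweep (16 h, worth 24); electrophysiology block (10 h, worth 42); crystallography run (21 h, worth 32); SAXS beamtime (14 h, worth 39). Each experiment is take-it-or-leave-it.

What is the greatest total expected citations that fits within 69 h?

By expected citations per h: cryo-EM session 7.25, electrophysiology block 4.20, microarray batch 3.92 lead.
Taking the top-ratio experiments first gives cryo-EM session + microarray batch + flow-cytometry panel + electrophysiology block + SAXS beamtime for 245 (66 h).
The 14 h tied up in SAXS beamtime is better spent on mass-spec batch + patch-clamp session — total rises to 248 (69 h).
An exhaustive check of the 2048 subsets confirms 248.

248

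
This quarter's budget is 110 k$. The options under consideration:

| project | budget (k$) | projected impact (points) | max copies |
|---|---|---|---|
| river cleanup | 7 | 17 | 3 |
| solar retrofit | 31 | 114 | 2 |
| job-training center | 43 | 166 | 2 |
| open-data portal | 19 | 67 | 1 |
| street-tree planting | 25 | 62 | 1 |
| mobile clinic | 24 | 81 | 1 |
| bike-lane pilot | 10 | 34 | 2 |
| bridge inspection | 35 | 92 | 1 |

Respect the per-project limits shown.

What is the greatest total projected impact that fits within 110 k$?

413

Greedy by ratio would take 2×job-training center + open-data portal: 105 k$ used, total 399.
Replace open-data portal with mobile clinic: the trade gains 14 net, giving 413 at 110 k$.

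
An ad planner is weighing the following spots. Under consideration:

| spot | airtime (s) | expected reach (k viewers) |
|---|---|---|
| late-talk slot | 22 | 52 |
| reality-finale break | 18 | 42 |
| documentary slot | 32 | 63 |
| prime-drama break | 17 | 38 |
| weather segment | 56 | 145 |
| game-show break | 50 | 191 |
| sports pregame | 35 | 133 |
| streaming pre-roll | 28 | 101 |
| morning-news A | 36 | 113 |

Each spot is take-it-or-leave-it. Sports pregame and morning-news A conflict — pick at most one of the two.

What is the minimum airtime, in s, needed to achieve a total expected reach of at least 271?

Minimise s subject to total expected reach ≥ 271.
game-show break + streaming pre-roll reaches 292 using 78 s.
Below 78 s the best achievable stays under 271.

78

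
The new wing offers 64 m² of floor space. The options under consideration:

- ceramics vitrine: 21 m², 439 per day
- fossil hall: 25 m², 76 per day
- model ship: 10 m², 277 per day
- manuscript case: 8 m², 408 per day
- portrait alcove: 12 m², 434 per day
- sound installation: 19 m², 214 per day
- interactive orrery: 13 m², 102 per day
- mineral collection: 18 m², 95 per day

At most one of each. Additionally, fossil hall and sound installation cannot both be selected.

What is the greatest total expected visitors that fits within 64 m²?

1660

Ranking by ratio (expected visitors/m²): manuscript case 51.00, portrait alcove 36.17, model ship 27.70.
Ceramics vitrine + model ship + manuscript case + portrait alcove + interactive orrery uses 64 of the 64 m² and totals 1660.
No other feasible combination exceeds 1660.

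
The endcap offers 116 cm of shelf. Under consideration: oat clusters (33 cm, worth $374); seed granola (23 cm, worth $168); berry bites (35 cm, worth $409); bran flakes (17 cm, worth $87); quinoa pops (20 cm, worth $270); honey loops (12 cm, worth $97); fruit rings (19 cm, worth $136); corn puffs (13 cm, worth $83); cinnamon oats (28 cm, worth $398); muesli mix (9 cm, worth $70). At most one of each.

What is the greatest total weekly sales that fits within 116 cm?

The ratio ordering already packs tightly: oat clusters + berry bites + quinoa pops + cinnamon oats, 116 cm, 1451.
No other feasible combination exceeds 1451.

1451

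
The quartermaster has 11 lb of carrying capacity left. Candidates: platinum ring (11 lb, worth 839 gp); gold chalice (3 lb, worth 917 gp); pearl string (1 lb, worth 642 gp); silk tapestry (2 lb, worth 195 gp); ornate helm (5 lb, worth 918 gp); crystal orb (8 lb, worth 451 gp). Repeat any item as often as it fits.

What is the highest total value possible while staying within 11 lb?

7062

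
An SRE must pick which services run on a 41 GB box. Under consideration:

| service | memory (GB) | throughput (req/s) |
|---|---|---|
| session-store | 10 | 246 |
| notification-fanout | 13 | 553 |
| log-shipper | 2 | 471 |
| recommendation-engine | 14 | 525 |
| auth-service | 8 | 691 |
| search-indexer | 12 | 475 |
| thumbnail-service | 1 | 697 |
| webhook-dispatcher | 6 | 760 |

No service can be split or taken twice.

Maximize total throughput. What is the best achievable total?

Ranking by ratio (throughput/GB): thumbnail-service 697.00, log-shipper 235.50, webhook-dispatcher 126.67, auth-service 86.38.
Session-store + notification-fanout + log-shipper + auth-service + thumbnail-service + webhook-dispatcher uses 40 of the 41 GB and totals 3418.
Runner-up session-store + log-shipper + recommendation-engine + auth-service + thumbnail-service + webhook-dispatcher tops out at 3390.

3418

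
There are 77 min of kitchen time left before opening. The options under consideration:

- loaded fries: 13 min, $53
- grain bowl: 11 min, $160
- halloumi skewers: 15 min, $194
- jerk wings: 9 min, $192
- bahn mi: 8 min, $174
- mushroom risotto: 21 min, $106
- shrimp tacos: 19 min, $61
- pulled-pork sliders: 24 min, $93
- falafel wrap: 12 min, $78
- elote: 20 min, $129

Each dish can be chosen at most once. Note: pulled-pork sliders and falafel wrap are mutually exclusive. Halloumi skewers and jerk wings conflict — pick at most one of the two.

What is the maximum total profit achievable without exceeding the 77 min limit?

786

Density check — bahn mi 21.75, jerk wings 21.33, grain bowl 14.55, halloumi skewers 12.93 are the best per min.
Best packing: loaded fries + grain bowl + jerk wings + bahn mi + falafel wrap + elote — 73 min, 786 total.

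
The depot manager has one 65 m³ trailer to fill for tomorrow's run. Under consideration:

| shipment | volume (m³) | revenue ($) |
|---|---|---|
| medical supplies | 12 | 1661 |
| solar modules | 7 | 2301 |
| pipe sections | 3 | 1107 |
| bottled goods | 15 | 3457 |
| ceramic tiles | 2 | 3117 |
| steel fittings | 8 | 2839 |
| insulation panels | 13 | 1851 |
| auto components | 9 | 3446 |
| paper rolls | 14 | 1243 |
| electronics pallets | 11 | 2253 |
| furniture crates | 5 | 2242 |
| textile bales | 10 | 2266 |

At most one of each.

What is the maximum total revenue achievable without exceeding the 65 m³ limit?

20786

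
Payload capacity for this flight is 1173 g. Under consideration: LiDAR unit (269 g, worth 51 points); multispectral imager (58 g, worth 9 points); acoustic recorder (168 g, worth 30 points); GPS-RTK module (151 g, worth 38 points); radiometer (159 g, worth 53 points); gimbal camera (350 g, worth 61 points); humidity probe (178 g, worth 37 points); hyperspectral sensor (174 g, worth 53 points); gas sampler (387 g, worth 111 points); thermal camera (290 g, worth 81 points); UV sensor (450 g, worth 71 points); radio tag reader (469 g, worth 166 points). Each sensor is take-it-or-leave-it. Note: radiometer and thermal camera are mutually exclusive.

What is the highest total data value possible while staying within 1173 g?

GPS-RTK module + radiometer + gas sampler + radio tag reader uses 1166 of the 1173 g and totals 368.
That's the maximum — no feasible swap from here does better than 368.

368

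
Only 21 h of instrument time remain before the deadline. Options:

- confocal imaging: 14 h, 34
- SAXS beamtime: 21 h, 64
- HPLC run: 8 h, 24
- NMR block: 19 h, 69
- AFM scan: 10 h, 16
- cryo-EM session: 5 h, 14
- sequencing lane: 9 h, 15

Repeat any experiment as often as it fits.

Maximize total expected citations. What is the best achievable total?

NMR block uses 19 of the 21 h and totals 69.
That's the maximum — no swap from here does better than 69.

69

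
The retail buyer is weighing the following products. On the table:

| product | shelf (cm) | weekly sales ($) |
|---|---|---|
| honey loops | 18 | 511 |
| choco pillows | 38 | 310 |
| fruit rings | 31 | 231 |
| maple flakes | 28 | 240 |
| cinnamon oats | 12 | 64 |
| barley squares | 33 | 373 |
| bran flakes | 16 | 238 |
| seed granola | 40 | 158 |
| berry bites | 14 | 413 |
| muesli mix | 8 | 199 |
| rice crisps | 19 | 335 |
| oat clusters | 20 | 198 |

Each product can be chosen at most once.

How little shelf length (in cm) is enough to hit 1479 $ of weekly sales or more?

Minimise cm subject to total weekly sales ≥ 1479.
Taking honey loops + bran flakes + berry bites + rice crisps gives 1497 (≥ 1479) for 67 cm.
Below 67 cm the best achievable stays under 1479.

67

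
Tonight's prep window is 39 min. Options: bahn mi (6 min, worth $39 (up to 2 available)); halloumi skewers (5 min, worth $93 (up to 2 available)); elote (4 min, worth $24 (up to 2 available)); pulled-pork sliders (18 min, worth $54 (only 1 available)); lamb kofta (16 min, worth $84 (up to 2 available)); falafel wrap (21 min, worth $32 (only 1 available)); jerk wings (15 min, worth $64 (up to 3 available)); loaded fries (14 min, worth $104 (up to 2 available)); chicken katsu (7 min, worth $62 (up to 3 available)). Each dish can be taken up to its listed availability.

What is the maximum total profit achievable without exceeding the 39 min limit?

Greedy by ratio would take bahn mi + 2×halloumi skewers + 3×chicken katsu: 37 min used, total 411.
Replace bahn mi with 2×elote: the trade gains 9 net, giving 420 at 39 min.
That's the maximum — no swap from here does better than 420.

420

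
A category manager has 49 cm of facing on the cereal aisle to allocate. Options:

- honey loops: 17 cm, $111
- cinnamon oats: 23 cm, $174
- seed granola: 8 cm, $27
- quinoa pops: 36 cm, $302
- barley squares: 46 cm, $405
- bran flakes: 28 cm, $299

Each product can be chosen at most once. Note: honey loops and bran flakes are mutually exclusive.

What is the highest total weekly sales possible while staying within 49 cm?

Density check — bran flakes 10.68, barley squares 8.80, quinoa pops 8.39 are the best per cm.
Best packing: barley squares — 46 cm, 405 total.
The closest alternative, seed granola + quinoa pops, reaches only 329.

405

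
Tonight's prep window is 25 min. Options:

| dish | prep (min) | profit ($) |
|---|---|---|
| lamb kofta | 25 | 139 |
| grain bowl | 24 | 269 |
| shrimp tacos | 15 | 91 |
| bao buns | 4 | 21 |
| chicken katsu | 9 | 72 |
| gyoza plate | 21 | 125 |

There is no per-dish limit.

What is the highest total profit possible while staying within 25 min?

Grain bowl uses 24 of the 25 min and totals 269.
No other feasible combination exceeds 269.

269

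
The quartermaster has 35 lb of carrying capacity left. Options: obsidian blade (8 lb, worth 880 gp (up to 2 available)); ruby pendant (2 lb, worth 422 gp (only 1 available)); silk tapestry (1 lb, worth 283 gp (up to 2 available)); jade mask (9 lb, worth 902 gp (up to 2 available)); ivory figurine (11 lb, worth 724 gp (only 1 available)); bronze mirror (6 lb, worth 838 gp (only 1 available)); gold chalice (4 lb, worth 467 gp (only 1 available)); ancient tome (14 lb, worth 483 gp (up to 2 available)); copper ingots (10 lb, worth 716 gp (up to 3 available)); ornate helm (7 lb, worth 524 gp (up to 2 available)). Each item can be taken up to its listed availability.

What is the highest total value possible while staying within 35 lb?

4488

The ratio heuristic lands on 2×obsidian blade + ruby pendant + 2×silk tapestry + bronze mirror + gold chalice (4053) but leaves 5 lb idle.
The 4 lb tied up in gold chalice is better spent on jade mask — total rises to 4488 (35 lb).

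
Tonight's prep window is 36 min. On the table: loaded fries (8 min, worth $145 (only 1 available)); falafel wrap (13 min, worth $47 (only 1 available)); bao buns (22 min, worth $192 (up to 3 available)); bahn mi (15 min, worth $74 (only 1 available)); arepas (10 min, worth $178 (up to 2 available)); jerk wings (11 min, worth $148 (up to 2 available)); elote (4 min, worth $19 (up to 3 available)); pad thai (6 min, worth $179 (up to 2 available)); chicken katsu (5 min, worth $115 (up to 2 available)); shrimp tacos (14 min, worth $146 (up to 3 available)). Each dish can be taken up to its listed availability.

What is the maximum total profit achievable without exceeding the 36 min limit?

The ratio heuristic lands on loaded fries + elote + 2×pad thai + 2×chicken katsu (752) but leaves 2 min idle.
Dropping elote and chicken katsu frees 9 min; slotting in arepas (10 min) lifts the total to 796 at 35 min.

796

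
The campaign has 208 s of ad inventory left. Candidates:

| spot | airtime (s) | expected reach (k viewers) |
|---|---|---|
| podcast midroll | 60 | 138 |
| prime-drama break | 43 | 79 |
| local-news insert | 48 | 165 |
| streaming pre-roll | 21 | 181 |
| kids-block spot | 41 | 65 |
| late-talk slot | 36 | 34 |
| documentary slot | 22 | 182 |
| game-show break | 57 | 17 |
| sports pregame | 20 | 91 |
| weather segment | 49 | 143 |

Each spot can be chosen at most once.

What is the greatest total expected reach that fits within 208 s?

841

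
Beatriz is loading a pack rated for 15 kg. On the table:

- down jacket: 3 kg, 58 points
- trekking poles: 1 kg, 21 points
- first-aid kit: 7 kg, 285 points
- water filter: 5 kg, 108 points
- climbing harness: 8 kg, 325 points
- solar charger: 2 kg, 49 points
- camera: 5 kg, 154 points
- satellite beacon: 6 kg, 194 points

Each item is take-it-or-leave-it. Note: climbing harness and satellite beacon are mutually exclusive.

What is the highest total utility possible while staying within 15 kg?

610

Taking first-aid kit + climbing harness: 15 kg used, 610 in utility.
Runner-up climbing harness + solar charger + camera tops out at 528.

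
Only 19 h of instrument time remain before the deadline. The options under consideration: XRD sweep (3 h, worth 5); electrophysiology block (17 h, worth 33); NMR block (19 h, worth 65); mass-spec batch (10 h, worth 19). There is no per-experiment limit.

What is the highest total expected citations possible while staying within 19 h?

65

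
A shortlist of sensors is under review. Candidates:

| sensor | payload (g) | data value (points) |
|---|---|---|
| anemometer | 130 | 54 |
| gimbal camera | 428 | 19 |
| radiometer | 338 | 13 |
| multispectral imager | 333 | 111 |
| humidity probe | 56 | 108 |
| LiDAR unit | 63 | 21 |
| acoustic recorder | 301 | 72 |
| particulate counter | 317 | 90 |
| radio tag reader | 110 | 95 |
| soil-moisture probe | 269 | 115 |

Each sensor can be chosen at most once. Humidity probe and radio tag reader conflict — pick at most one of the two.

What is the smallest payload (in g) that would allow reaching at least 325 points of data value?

658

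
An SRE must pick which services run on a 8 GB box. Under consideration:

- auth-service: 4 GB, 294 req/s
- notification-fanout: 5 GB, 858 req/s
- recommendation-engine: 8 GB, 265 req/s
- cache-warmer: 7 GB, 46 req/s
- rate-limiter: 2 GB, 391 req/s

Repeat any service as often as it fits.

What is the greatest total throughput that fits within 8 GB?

1564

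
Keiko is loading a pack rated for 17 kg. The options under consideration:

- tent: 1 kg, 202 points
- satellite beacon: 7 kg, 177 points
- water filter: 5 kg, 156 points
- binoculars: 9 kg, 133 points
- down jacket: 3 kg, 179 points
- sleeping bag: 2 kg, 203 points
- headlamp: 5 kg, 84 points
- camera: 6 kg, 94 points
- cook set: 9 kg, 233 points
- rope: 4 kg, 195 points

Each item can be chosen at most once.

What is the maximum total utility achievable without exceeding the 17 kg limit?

956

Greedy by ratio would take tent + water filter + down jacket + sleeping bag + rope: 15 kg used, total 935.
The 5 kg tied up in water filter is better spent on satellite beacon — total rises to 956 (17 kg).
The closest alternative, tent + water filter + down jacket + sleeping bag + rope, reaches only 935.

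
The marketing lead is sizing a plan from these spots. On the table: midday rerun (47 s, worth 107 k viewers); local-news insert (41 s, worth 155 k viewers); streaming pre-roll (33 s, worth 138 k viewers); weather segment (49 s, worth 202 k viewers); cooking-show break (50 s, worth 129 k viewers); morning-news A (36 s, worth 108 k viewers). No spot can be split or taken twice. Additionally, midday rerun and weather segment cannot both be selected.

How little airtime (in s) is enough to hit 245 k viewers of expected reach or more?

Minimise s subject to total expected reach ≥ 245.
streaming pre-roll + morning-news A: 246 expected reach at 69 s.
Below 69 s the best achievable stays under 245.

69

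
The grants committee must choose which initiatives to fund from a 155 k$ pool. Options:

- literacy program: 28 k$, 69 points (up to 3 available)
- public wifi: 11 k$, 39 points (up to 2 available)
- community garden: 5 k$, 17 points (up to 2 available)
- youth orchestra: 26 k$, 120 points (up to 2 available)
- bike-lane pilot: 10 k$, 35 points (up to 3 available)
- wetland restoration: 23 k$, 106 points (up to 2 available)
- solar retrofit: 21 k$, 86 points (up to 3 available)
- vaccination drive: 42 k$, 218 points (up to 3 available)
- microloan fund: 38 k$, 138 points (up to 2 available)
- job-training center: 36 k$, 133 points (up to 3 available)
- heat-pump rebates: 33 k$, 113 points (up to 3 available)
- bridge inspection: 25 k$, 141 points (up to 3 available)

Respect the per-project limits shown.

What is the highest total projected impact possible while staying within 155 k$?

804

Taking the top-ratio projects first gives public wifi + youth orchestra + vaccination drive + 3×bridge inspection for 800 (154 k$).
Using the slack differently, solar retrofit + 2×vaccination drive + 2×bridge inspection comes to 804 at 155 k$.
That's the maximum — no swap from here does better than 804.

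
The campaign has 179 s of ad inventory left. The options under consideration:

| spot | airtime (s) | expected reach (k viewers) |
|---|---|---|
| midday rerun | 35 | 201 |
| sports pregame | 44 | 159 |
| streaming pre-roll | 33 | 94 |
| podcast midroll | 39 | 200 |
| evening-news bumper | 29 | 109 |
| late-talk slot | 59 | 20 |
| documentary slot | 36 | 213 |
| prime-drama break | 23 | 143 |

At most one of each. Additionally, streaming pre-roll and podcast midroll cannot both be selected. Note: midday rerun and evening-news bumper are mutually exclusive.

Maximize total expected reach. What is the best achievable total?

916

Taking midday rerun + sports pregame + podcast midroll + documentary slot + prime-drama break: 177 s used, 916 in expected reach.
Next best is sports pregame + podcast midroll + evening-news bumper + documentary slot + prime-drama break at 824 (171 s) — short by 92.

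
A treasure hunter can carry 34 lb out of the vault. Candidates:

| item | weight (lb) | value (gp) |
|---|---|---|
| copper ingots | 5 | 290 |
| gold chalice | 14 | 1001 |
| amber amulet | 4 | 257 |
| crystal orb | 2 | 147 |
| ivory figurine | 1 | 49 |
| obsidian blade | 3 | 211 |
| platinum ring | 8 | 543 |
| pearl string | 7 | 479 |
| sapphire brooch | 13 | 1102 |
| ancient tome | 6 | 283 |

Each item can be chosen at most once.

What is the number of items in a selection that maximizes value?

3

Optimal total is 2582.
One optimal bundle: gold chalice + pearl string + sapphire brooch (34 lb).
Every optimal selection uses 3 items.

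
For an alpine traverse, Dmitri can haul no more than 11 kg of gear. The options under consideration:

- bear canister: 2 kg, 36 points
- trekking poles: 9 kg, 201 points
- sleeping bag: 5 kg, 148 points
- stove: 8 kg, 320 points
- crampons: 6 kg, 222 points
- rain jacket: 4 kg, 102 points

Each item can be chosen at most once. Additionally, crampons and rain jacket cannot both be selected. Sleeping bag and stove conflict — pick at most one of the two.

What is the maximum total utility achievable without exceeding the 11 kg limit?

370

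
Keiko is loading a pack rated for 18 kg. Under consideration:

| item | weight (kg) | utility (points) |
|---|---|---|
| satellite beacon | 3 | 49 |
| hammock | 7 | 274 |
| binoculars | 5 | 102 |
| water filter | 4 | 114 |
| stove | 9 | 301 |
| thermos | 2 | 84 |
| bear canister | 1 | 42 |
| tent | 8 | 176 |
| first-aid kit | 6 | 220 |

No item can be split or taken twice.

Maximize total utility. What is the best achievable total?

Greedy by ratio would take hammock + thermos + bear canister + first-aid kit: 16 kg used, total 620.
The 7 kg tied up in bear canister and first-aid kit is better spent on stove — total rises to 659 (18 kg).
Runner-up hammock + water filter + bear canister + first-aid kit tops out at 650.

659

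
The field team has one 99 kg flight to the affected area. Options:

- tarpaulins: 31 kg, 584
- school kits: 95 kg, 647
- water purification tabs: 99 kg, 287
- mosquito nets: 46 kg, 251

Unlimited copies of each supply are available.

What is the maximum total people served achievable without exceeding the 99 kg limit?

1752

Ranking by ratio (people served/kg): tarpaulins 18.84, school kits 6.81, mosquito nets 5.46, water purification tabs 2.90.
3×tarpaulins uses 93 of the 99 kg and totals 1752.
No other feasible combination exceeds 1752.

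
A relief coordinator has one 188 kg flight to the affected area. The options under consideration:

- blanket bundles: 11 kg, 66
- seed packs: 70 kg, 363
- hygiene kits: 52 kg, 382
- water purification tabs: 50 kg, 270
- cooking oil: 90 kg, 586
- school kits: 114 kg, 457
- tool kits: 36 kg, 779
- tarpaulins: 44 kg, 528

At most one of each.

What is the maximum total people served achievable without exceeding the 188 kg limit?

Taking the top-ratio supplies first gives blanket bundles + hygiene kits + tool kits + tarpaulins for 1755 (143 kg).
Replace blanket bundles with water purification tabs: the trade gains 204 net, giving 1959 at 182 kg.
Blanket bundles + cooking oil + tool kits + tarpaulins matches that 1959 at 181 kg; no feasible combination exceeds it.

1959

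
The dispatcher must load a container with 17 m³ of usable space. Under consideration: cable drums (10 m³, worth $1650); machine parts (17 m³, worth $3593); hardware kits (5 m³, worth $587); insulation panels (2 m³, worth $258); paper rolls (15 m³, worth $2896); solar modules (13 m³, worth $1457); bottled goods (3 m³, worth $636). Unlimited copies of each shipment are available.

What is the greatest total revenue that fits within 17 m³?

3593

A density-first pass picks insulation panels + 5×bottled goods — 3438 at 17 m³.
The 17 m³ tied up in insulation panels and 5×bottled goods is better spent on machine parts — total rises to 3593 (17 m³).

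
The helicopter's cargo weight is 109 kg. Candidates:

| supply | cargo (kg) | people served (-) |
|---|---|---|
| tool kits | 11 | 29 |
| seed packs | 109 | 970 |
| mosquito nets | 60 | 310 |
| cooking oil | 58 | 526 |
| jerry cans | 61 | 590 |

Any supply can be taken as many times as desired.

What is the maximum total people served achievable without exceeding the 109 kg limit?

By people served per kg: jerry cans 9.67, cooking oil 9.07, seed packs 8.90 lead.
The ratio heuristic lands on 4×tool kits + jerry cans (706) but leaves 4 kg idle.
The 105 kg tied up in 4×tool kits and jerry cans is better spent on seed packs — total rises to 970 (109 kg).
Nothing else within 109 kg beats 970.

970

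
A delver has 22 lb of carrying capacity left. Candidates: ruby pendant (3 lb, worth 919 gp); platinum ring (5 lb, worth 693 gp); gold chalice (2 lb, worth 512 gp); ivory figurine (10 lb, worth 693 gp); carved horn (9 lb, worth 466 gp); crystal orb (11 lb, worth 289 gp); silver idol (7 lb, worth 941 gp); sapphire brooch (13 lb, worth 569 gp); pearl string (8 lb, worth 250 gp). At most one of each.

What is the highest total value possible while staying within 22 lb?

3065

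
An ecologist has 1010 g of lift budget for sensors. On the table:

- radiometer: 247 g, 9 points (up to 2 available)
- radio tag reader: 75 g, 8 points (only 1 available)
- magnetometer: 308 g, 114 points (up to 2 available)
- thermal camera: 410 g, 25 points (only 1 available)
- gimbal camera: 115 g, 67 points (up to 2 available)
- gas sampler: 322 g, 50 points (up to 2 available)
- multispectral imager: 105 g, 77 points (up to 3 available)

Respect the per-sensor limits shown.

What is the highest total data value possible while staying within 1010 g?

Ranking by ratio (data value/g): multispectral imager 0.73, gimbal camera 0.58, magnetometer 0.37, gas sampler 0.16.
Taking radio tag reader + magnetometer + 2×gimbal camera + 3×multispectral imager: 928 g used, 487 in data value.
Every other selection either busts 1010 g or exceeds an availability limit or fails to beat 487.

487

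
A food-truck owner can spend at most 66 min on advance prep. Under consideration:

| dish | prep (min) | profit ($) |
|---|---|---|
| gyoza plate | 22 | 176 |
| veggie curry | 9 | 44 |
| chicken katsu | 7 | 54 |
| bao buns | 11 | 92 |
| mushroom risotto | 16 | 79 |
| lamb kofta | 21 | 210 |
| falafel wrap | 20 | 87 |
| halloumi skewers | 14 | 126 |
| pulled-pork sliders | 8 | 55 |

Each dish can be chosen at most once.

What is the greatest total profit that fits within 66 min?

567

By profit per min: lamb kofta 10.00, halloumi skewers 9.00, bao buns 8.36 lead.
Taking the top-ratio dishes first gives chicken katsu + bao buns + lamb kofta + halloumi skewers + pulled-pork sliders for 537 (61 min).
Dropping chicken katsu and bao buns frees 18 min; slotting in gyoza plate (22 min) lifts the total to 567 at 65 min.
Runner-up gyoza plate + chicken katsu + lamb kofta + halloumi skewers tops out at 566.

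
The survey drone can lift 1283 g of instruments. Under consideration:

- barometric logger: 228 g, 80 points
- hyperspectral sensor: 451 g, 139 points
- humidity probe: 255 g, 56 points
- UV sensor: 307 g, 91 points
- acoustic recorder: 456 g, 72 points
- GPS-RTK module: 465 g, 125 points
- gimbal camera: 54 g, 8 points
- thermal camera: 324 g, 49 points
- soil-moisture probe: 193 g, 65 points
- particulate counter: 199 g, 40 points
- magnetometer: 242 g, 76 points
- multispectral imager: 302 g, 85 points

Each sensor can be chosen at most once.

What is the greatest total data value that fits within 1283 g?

397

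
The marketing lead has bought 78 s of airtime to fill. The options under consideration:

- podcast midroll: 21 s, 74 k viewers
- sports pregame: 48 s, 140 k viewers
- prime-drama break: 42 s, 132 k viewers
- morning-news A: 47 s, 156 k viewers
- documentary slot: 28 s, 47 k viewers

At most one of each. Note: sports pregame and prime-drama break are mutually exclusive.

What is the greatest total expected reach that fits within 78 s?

230

Taking podcast midroll + morning-news A: 68 s used, 230 in expected reach.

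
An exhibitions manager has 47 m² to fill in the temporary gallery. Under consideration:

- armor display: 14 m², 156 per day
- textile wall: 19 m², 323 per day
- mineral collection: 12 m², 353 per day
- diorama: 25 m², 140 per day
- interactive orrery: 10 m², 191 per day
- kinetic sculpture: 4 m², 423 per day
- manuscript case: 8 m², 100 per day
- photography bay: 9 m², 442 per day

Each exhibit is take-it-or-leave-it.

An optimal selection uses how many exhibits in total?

4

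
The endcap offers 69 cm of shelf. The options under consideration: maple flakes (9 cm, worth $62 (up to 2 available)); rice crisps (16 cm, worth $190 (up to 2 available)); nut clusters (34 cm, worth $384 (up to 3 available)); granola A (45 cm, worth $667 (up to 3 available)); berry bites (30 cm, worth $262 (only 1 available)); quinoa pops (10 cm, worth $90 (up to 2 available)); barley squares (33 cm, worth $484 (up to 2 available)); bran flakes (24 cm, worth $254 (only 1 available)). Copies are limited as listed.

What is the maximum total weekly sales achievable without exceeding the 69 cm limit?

968

Density check — granola A 14.82, barley squares 14.67, rice crisps 11.88, nut clusters 11.29 are the best per cm.
Filling by ratio: rice crisps + granola A for 857, with 8 cm left unused.
Replace rice crisps and granola A with 2×barley squares: the trade gains 111 net, giving 968 at 66 cm.
That's the maximum — no swap from here does better than 968.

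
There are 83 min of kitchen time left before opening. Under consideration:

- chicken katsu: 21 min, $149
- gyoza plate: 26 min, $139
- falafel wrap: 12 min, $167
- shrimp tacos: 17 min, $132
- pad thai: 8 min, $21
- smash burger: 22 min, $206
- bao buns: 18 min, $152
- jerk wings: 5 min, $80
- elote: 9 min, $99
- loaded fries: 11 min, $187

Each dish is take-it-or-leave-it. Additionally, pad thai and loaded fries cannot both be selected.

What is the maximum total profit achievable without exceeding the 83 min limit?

Taking falafel wrap + smash burger + bao buns + jerk wings + elote + loaded fries: 77 min used, 891 in profit.
Nothing else feasible within 83 min beats 891.

891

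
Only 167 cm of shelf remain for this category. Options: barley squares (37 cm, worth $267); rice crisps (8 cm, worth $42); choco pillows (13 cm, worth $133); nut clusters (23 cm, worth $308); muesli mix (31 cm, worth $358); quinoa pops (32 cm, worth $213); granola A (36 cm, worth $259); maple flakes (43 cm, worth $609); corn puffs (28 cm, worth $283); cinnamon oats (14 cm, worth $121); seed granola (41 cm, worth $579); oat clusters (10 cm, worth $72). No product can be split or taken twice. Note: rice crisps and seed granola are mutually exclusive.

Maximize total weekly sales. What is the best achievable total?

2137

Greedy by ratio would take choco pillows + nut clusters + muesli mix + maple flakes + cinnamon oats + seed granola: 165 cm used, total 2108.
Dropping choco pillows and cinnamon oats frees 27 cm; slotting in corn puffs (28 cm) lifts the total to 2137 at 166 cm.
The closest alternative, choco pillows + nut clusters + muesli mix + maple flakes + cinnamon oats + seed granola, reaches only 2108.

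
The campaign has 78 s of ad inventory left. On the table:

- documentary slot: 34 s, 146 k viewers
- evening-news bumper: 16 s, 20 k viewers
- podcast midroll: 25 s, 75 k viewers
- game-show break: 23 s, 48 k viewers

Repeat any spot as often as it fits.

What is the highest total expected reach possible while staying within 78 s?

By expected reach per s: documentary slot 4.29, podcast midroll 3.00, game-show break 2.09, evening-news bumper 1.25 lead.
Best packing: 2×documentary slot — 68 s, 292 total.
No other feasible combination exceeds 292.

292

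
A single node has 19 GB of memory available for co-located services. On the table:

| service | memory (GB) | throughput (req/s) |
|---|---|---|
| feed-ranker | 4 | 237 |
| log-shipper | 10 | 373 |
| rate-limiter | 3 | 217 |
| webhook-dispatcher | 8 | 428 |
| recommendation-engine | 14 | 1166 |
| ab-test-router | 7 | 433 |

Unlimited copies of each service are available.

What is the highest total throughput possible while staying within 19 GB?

Density check — recommendation-engine 83.29, rate-limiter 72.33, ab-test-router 61.86 are the best per GB.
Filling by ratio: rate-limiter + recommendation-engine for 1383, with 2 GB left unused.
Dropping rate-limiter frees 3 GB; slotting in feed-ranker (4 GB) lifts the total to 1403 at 18 GB.
That's the maximum — no swap from here does better than 1403.

1403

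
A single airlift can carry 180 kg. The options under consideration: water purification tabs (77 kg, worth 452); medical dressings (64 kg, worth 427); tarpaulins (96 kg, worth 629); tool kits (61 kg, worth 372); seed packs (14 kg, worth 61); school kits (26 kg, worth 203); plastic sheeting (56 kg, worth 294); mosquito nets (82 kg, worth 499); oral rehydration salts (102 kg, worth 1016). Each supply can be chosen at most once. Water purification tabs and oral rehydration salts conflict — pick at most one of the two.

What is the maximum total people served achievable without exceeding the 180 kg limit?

1504

The ratio heuristic lands on seed packs + school kits + oral rehydration salts (1280) but leaves 38 kg idle.
Replace school kits with medical dressings: the trade gains 224 net, giving 1504 at 180 kg.
The closest alternative, tool kits + seed packs + oral rehydration salts, reaches only 1449.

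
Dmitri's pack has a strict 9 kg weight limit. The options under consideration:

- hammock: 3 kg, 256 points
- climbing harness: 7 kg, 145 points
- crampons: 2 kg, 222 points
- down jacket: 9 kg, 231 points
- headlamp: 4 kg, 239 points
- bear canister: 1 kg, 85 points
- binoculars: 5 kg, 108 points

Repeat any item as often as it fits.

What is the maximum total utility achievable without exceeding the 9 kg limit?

973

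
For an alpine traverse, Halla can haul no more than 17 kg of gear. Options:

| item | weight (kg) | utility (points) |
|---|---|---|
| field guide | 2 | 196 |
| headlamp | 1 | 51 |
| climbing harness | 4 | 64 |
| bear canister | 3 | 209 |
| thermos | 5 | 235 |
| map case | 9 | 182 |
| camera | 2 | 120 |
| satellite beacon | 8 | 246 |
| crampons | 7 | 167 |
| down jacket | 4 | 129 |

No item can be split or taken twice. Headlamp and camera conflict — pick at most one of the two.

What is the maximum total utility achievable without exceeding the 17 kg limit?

889

Taking field guide + bear canister + thermos + camera + down jacket: 16 kg used, 889 in utility.
No other feasible combination exceeds 889.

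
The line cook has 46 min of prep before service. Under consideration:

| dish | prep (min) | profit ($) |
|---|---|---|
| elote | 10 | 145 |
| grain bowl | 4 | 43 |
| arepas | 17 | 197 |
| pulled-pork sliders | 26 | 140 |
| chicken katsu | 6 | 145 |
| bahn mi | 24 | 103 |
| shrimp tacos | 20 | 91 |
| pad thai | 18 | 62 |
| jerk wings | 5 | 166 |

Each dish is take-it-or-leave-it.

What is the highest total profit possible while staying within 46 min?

696

Taking elote + grain bowl + arepas + chicken katsu + jerk wings: 42 min used, 696 in profit.
Next best is elote + arepas + chicken katsu + jerk wings at 653 (38 min) — short by 43.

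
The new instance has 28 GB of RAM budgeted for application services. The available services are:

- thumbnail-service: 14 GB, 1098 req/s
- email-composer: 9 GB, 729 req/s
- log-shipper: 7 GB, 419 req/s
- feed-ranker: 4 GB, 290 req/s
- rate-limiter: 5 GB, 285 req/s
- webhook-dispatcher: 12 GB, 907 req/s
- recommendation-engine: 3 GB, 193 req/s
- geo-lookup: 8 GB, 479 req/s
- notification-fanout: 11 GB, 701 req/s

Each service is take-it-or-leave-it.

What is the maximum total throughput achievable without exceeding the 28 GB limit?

Ranking by ratio (throughput/GB): email-composer 81.00, thumbnail-service 78.43, webhook-dispatcher 75.58, feed-ranker 72.50.
Taking the top-ratio services first gives thumbnail-service + email-composer + feed-ranker for 2117 (27 GB).
Dropping thumbnail-service frees 14 GB; slotting in webhook-dispatcher + recommendation-engine (15 GB) lifts the total to 2119 at 28 GB.
An exhaustive check of the 512 subsets confirms 2119.

2119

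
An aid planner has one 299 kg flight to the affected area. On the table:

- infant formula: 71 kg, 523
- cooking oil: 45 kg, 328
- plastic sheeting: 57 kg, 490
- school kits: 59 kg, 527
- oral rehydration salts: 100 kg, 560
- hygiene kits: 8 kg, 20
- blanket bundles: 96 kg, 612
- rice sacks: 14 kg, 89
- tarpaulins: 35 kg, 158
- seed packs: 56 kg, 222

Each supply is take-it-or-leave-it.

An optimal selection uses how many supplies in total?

5

Best achievable people served is 2241.
One optimal bundle: infant formula + plastic sheeting + school kits + blanket bundles + rice sacks (297 kg).
Every optimal selection uses 5 supplies.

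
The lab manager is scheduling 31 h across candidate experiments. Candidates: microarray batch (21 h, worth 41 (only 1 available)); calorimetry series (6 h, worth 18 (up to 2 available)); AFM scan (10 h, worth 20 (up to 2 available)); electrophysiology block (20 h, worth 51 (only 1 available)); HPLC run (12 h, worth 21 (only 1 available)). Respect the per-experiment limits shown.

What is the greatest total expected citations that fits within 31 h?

Greedy by ratio would take 2×calorimetry series + AFM scan: 22 h used, total 56.
Replace 2×calorimetry series with electrophysiology block: the trade gains 15 net, giving 71 at 30 h.
The spare 1 h is too small for any remaining experiment, and no exchange beats 71.

71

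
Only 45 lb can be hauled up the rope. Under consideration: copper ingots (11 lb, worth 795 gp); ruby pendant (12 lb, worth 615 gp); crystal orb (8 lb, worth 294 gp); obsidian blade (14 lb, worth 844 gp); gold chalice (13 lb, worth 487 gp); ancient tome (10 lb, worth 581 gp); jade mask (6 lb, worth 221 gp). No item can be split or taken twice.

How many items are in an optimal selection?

Best achievable value is 2548.
copper ingots + ruby pendant + crystal orb + obsidian blade hits 2548 at 45 lb.
Any selection reaching 2548 contains exactly 4 items.

4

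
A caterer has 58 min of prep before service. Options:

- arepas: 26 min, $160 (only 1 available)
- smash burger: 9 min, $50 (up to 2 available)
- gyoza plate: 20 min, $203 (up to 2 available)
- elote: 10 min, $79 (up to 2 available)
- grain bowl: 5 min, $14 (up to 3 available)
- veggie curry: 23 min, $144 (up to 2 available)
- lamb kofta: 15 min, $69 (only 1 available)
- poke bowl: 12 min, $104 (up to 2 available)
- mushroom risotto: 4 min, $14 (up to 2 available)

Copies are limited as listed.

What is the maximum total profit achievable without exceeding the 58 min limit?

524

The ratio ordering already packs tightly: 2×gyoza plate + poke bowl + mushroom risotto, 56 min, 524.
No other feasible combination exceeds 524.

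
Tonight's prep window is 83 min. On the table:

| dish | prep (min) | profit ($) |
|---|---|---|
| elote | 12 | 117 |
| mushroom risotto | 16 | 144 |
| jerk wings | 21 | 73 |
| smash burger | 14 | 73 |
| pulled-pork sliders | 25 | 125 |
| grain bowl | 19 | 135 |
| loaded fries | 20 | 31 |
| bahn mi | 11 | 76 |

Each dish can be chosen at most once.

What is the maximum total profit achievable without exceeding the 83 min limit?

597

Density check — elote 9.75, mushroom risotto 9.00, grain bowl 7.11 are the best per min.
A density-first pass picks elote + mushroom risotto + smash burger + grain bowl + bahn mi — 545 at 72 min.
The 14 min tied up in smash burger is better spent on pulled-pork sliders — total rises to 597 (83 min).
The closest alternative, elote + mushroom risotto + jerk wings + grain bowl + bahn mi, reaches only 545.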